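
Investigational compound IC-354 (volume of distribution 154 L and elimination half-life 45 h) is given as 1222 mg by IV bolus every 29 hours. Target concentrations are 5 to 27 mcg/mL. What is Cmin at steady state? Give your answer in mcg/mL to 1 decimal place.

k = ln2/t½ = ln2/45 ≈ 0.015403 h⁻¹; fraction remaining f = e^(−kτ) = e^(−0.015403×29) ≈ 0.6397.
At steady state, accumulation factor R = 1/(1 − e^(−kτ)) ≈ 2.7755.
Single-dose peak C₀ = D/Vd = 1222/154 ≈ 7.935 mcg/mL.
Cmax,ss = C₀/(1 − f) ≈ 7.935/0.3603 ≈ 22.023 mcg/mL.
One interval later, Cmin,ss = Cmax,ss·e^(−kτ) ≈ 22.023 × 0.6397 ≈ 14.088 mcg/mL.
Trough 14.1 mcg/mL vs MEC 5 mcg/mL: adequate.

14.1 mcg/mL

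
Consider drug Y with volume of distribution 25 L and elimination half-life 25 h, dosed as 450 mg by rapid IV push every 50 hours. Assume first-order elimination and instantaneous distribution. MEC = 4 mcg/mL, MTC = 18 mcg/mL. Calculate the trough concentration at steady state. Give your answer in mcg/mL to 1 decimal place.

τ = 50 h = 2 half-lives, so f = (1/2)^2 = 0.25.
Accumulation ratio R = 1/(1 − f) = 1/0.75 = 4/3.
Single-dose peak C₀ = D/Vd = 450/25 = 18 mcg/mL.
Steady-state peak Cmax,ss = C₀·R = 18 × 4/3 ≈ 24.000 mcg/mL.
Steady-state trough Cmin,ss = Cmax,ss·f ≈ 24.000 × 0.25 ≈ 6.000 mcg/mL.
Trough 6.0 mcg/mL vs MEC 4 mcg/mL: adequate.

6.0 mcg/mL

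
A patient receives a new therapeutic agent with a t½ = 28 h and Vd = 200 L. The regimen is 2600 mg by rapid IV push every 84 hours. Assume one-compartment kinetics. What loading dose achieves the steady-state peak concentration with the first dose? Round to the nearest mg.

2971 mg

f = (1/2)^(84/28) ≈ 0.125000; accumulation ratio R = 1/(1−f) ≈ 1.14286.
Loading dose to hit Cmax,ss on first dose: D_load = D_maint·R ≈ 2600 × 1.14286 ≈ 2971.44 mg.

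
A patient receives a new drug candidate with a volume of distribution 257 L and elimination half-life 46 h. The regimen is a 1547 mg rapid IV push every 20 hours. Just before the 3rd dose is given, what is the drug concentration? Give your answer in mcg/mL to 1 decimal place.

7.7 mcg/mL

f = (1/2)^(τ/t½) = (1/2)^(20/46) ≈ 0.7398.
C₀ = D/Vd = 1547/257 ≈ 6.019 mcg/mL.
Before the 3rd dose, 2 doses have been given. Superposition: Cmin = C₀·(f + f²).
≈ 6.019 × (0.7398 + 0.5473) ≈ 6.019 × 1.2871 ≈ 7.747 mcg/mL.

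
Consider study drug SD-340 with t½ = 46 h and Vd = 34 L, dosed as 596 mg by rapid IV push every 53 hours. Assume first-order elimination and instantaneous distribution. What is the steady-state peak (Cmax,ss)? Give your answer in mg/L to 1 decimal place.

31.9 mg/L

τ/t½ = 53/46 ≈ 1.1522, so fraction remaining f = (1/2)^(53/46) ≈ 0.4499.
At steady state, accumulation factor R = 1/(1 − e^(−kτ)) ≈ 1.8179.
Each bolus raises the concentration by D/Vd = 596/34 ≈ 17.529 mg/L.
Steady-state peak Cmax,ss = C₀·R ≈ 17.529 × 1.8179 ≈ 31.866 mg/L.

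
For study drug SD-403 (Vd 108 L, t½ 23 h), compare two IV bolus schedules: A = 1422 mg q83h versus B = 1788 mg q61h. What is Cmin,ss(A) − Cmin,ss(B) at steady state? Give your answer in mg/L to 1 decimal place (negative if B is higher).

-2.0 mg/L

Regimen A: f = (1/2)^(83/23) ≈ 0.0820; Cmin,ss = (1422/108)·f/(1−f) ≈ 1.176 mg/L.
Regimen B: f = (1/2)^(61/23) ≈ 0.1591; Cmin,ss = (1788/108)·f/(1−f) ≈ 3.132 mg/L.
Difference ≈ 1.176 − 3.132 ≈ -1.956 mg/L.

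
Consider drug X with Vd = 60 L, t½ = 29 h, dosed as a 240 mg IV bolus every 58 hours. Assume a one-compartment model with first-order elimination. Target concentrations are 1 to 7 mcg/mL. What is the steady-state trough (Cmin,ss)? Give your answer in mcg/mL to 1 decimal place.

The dosing interval is 2 half-lives, so f = 2^(−2) = 0.25.
At steady state, R = 1/(1 − 0.25) = 4/3.
Single-dose peak C₀ = D/Vd = 240/60 = 4 mcg/mL.
Steady-state peak Cmax,ss = C₀·R = 4 × 4/3 ≈ 5.333 mcg/mL.
Steady-state trough Cmin,ss = Cmax,ss·f ≈ 5.333 × 0.25 ≈ 1.333 mcg/mL.
Trough 1.3 mcg/mL vs MEC 1 mcg/mL: adequate.

1.3 mcg/mL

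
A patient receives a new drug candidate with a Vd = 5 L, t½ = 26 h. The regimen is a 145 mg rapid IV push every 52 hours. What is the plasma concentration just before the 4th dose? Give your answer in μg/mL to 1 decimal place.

f = (1/2)^(τ/t½) = (1/2)^(52/26) ≈ 0.2500.
C₀ = D/Vd = 145/5 ≈ 29.000 μg/mL.
Before the 4th dose, 3 doses have been given. Superposition: Cmin = C₀·(f + f² + … + f^3).
≈ 29.000 × (0.2500 + 0.0625 + 0.0156) ≈ 29.000 × 0.3281 ≈ 9.515 μg/mL.

9.5 μg/mL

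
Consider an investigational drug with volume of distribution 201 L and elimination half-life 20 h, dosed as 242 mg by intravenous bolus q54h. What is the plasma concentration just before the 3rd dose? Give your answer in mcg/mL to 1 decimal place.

0.2 mcg/mL

f = (1/2)^(τ/t½) = (1/2)^(54/20) ≈ 0.1539.
C₀ = D/Vd = 242/201 ≈ 1.204 mcg/mL.
Before the 3rd dose, 2 doses have been given. Superposition: Cmin = C₀·(f + f²).
≈ 1.204 × (0.1539 + 0.0237) ≈ 1.204 × 0.1776 ≈ 0.214 mcg/mL.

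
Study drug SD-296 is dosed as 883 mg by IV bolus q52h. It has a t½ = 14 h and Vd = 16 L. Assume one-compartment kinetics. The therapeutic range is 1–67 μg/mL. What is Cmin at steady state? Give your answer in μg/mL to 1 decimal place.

Over one 52-h interval, 52/14 ≈ 3.7143 half-lives elapse, leaving f ≈ 0.0762 of each dose.
Single-dose peak C₀ = D/Vd = 883/16 ≈ 55.188 μg/mL.
Steady-state trough Cmin,ss = C₀·f/(1−f) ≈ 55.188 × 0.0762/0.9238 ≈ 4.552 μg/mL.
Trough 4.6 μg/mL vs MEC 1 μg/mL: adequate.

4.6 μg/mL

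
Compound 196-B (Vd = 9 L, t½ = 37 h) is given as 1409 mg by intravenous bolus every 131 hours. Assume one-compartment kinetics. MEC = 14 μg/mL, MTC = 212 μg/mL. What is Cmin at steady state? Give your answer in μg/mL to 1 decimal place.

τ/t½ = 131/37 ≈ 3.5405, so fraction remaining f = (1/2)^(131/37) ≈ 0.0859.
Accumulation ratio R = 1/(1 − f) ≈ 1/0.9141 ≈ 1.0940.
Each bolus raises the concentration by D/Vd = 1409/9 ≈ 156.556 μg/mL.
Cmax,ss = C₀/(1 − f) ≈ 156.556/0.9141 ≈ 171.268 μg/mL.
Steady-state trough Cmin,ss = Cmax,ss·f ≈ 171.268 × 0.0859 ≈ 14.712 μg/mL.
Trough 14.7 μg/mL vs MEC 14 μg/mL: adequate.

14.7 μg/mL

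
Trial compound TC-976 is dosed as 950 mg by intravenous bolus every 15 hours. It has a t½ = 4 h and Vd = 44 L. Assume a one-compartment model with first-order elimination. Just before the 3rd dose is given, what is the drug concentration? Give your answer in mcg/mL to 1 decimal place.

1.7 mcg/mL

f = (1/2)^(τ/t½) = (1/2)^(15/4) ≈ 0.0743.
C₀ = D/Vd = 950/44 ≈ 21.591 mcg/mL.
Before the 3rd dose, 2 doses have been given. Superposition: Cmin = C₀·(f + f²).
≈ 21.591 × (0.0743 + 0.0055) ≈ 21.591 × 0.0798 ≈ 1.723 mcg/mL.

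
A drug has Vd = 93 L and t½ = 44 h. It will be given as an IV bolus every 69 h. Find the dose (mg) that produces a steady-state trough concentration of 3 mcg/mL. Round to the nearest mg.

τ/t½ = 69/44 ≈ 1.5682, so f = (1/2)^(69/44) ≈ 0.337233.
Cmin,ss = (D/Vd)·f/(1−f), so D = Cmin,ss·Vd·(1−f)/f.
D = 3 × 93 × (1−f)/f ≈ 3 × 93 × 1.96531 ≈ 548.32 mg.

548 mg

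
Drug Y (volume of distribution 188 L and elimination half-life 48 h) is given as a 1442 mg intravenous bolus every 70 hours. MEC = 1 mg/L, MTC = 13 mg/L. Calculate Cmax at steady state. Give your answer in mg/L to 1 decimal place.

k = ln2/t½ = ln2/48 ≈ 0.014441 h⁻¹; fraction remaining f = e^(−kτ) = e^(−0.014441×70) ≈ 0.3639.
At steady state, accumulation factor R = 1/(1 − e^(−kτ)) ≈ 1.5721.
Each bolus raises the concentration by D/Vd = 1442/188 ≈ 7.670 mg/L.
Cmax,ss = C₀/(1 − f) ≈ 7.670/0.6361 ≈ 12.058 mg/L.
Peak 12.1 mg/L vs MTC 13 mg/L: below toxic threshold.

12.1 mg/L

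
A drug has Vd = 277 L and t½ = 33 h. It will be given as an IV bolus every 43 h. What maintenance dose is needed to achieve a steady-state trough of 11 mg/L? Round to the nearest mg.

4471 mg

τ/t½ = 43/33 ≈ 1.303, so f = (1/2)^(43/33) ≈ 0.405274.
Cmin,ss = (D/Vd)·f/(1−f), so D = Cmin,ss·Vd·(1−f)/f.
D = 11 × 277 × (1−f)/f ≈ 11 × 277 × 1.46747 ≈ 4471.38 mg.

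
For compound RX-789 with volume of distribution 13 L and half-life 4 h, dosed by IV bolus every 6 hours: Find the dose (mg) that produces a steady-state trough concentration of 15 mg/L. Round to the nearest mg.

357 mg

τ/t½ = 6/4 ≈ 1.5, so f = (1/2)^(6/4) ≈ 0.353553.
Cmin,ss = (D/Vd)·f/(1−f), so D = Cmin,ss·Vd·(1−f)/f.
D = 15 × 13 × (1−f)/f ≈ 15 × 13 × 1.82843 ≈ 356.54 mg.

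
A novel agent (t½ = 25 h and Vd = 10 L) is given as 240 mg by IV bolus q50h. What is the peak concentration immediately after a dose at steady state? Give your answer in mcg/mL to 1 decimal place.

32.0 mcg/mL

τ = 50 h = 2 half-lives, so f = (1/2)^2 = 0.25.
Accumulation ratio R = 1/(1 − f) = 1/0.75 = 4/3.
Single-dose peak C₀ = D/Vd = 240/10 = 24 mcg/mL.
Steady-state peak Cmax,ss = C₀·R = 24 × 4/3 ≈ 32.000 mcg/mL.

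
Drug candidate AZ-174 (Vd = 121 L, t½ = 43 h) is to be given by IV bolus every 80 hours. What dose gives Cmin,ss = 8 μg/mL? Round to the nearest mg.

τ/t½ = 80/43 ≈ 1.8605, so f = (1/2)^(80/43) ≈ 0.275387.
Cmin,ss = (D/Vd)·f/(1−f), so D = Cmin,ss·Vd·(1−f)/f.
D = 8 × 121 × (1−f)/f ≈ 8 × 121 × 2.63125 ≈ 2547.05 mg.

2547 mg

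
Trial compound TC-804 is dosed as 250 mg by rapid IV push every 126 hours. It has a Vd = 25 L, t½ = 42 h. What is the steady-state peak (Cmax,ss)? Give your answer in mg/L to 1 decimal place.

The dosing interval is 3 half-lives, so f = 2^(−3) = 0.125.
Accumulation ratio R = 1/(1 − f) = 1/0.875 = 8/7.
Single-dose peak C₀ = D/Vd = 250/25 = 10 mg/L.
Steady-state peak Cmax,ss = C₀·R = 10 × 8/7 ≈ 11.429 mg/L.

11.4 mg/L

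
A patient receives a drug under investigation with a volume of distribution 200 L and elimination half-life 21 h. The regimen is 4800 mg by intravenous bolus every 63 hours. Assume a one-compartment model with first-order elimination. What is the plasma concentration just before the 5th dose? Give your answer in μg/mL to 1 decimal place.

3.4 μg/mL

f = (1/2)^(τ/t½) = (1/2)^(63/21) ≈ 0.1250.
C₀ = D/Vd = 4800/200 ≈ 24.000 μg/mL.
Before the 5th dose, 4 doses have been given. Superposition: Cmin = C₀·(f + f² + … + f^4).
≈ 24.000 × (0.1250 + 0.0156 + 0.0020 + 0.0002) ≈ 24.000 × 0.1428 ≈ 3.427 μg/mL.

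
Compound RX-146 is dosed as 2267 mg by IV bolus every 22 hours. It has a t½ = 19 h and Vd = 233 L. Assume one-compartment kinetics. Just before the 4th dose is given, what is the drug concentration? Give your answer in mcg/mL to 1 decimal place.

7.2 mcg/mL

f = (1/2)^(τ/t½) = (1/2)^(22/19) ≈ 0.4482.
C₀ = D/Vd = 2267/233 ≈ 9.730 mcg/mL.
Before the 4th dose, 3 doses have been given. Superposition: Cmin = C₀·(f + f² + … + f^3).
≈ 9.730 × (0.4482 + 0.2009 + 0.0900) ≈ 9.730 × 0.7391 ≈ 7.191 mcg/mL.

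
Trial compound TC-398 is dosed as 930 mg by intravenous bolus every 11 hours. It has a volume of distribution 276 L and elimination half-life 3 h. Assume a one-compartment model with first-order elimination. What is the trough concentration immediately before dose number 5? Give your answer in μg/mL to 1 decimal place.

f = (1/2)^(τ/t½) = (1/2)^(11/3) ≈ 0.0787.
C₀ = D/Vd = 930/276 ≈ 3.370 μg/mL.
Before the 5th dose, 4 doses have been given. Superposition: Cmin = C₀·(f + f² + … + f^4).
≈ 3.370 × (0.0787 + 0.0062 + 0.0005 + 0.0000) ≈ 3.370 × 0.0854 ≈ 0.288 μg/mL.

0.3 μg/mL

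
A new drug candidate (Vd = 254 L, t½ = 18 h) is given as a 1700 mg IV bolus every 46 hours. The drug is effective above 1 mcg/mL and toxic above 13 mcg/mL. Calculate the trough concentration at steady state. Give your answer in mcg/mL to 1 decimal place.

k = ln2/t½ = ln2/18 ≈ 0.038508 h⁻¹; fraction remaining f = e^(−kτ) = e^(−0.038508×46) ≈ 0.1701.
At steady state, accumulation factor R = 1/(1 − e^(−kτ)) ≈ 1.2050.
Single-dose peak C₀ = D/Vd = 1700/254 ≈ 6.693 mcg/mL.
Cmax,ss = C₀/(1 − f) ≈ 6.693/0.8299 ≈ 8.065 mcg/mL.
Steady-state trough Cmin,ss = Cmax,ss·f ≈ 8.065 × 0.1701 ≈ 1.372 mcg/mL.
Trough 1.4 mcg/mL vs MEC 1 mcg/mL: adequate.

1.4 mcg/mL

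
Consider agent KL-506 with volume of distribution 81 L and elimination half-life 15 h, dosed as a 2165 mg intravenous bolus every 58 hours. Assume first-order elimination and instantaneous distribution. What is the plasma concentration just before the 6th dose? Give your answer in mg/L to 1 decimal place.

f = (1/2)^(τ/t½) = (1/2)^(58/15) ≈ 0.0686.
C₀ = D/Vd = 2165/81 ≈ 26.728 mg/L.
Before the 6th dose, 5 doses have been given. Superposition: Cmin = C₀·(f + f² + … + f^5).
≈ 26.728 × (0.0686 + 0.0047 + 0.0003 + 0.0000 + 0.0000) ≈ 26.728 × 0.0736 ≈ 1.967 mg/L.

2.0 mg/L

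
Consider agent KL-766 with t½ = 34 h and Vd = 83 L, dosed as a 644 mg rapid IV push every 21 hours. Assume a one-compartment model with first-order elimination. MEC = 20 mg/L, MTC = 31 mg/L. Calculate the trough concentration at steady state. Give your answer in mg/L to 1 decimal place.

τ/t½ = 21/34 ≈ 0.61765, so fraction remaining f = (1/2)^(21/34) ≈ 0.6517.
Accumulation ratio R = 1/(1 − f) ≈ 1/0.3483 ≈ 2.8711.
Single-dose peak C₀ = D/Vd = 644/83 ≈ 7.759 mg/L.
Cmax,ss = C₀/(1 − f) ≈ 7.759/0.3483 ≈ 22.277 mg/L.
Steady-state trough Cmin,ss = Cmax,ss·f ≈ 22.277 × 0.6517 ≈ 14.518 mg/L.
Trough 14.5 mg/L vs MEC 20 mg/L: subtherapeutic.

14.5 mg/L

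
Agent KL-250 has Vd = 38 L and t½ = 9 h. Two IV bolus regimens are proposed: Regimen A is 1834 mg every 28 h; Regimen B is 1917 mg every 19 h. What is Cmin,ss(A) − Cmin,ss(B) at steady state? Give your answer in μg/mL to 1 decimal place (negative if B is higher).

-8.9 μg/mL

Regimen A: f = (1/2)^(28/9) ≈ 0.1157; Cmin,ss = (1834/38)·f/(1−f) ≈ 6.315 μg/mL.
Regimen B: f = (1/2)^(19/9) ≈ 0.2315; Cmin,ss = (1917/38)·f/(1−f) ≈ 15.197 μg/mL.
Difference ≈ 6.315 − 15.197 ≈ -8.882 μg/mL.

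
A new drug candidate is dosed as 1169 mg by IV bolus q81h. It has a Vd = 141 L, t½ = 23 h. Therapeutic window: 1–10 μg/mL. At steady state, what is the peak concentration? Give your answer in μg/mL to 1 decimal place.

9.1 μg/mL

k = ln2/t½ = ln2/23 ≈ 0.030137 h⁻¹; fraction remaining f = e^(−kτ) = e^(−0.030137×81) ≈ 0.0871.
At steady state, accumulation factor R = 1/(1 − e^(−kτ)) ≈ 1.0954.
Each bolus raises the concentration by D/Vd = 1169/141 ≈ 8.291 μg/mL.
Cmax,ss = C₀/(1 − f) ≈ 8.291/0.9129 ≈ 9.082 μg/mL.
Peak 9.1 μg/mL vs MTC 10 μg/mL: below toxic threshold.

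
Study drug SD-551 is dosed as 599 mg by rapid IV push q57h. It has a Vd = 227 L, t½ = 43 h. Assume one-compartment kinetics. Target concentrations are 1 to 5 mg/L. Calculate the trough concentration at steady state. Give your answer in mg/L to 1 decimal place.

1.8 mg/L

τ/t½ = 57/43 ≈ 1.3256, so fraction remaining f = (1/2)^(57/43) ≈ 0.3990.
At steady state, accumulation factor R = 1/(1 − e^(−kτ)) ≈ 1.6639.
Each bolus raises the concentration by D/Vd = 599/227 ≈ 2.639 mg/L.
Cmax,ss = C₀/(1 − f) ≈ 2.639/0.6010 ≈ 4.391 mg/L.
Steady-state trough Cmin,ss = Cmax,ss·f ≈ 4.391 × 0.3990 ≈ 1.752 mg/L.
Trough 1.8 mg/L vs MEC 1 mg/L: adequate.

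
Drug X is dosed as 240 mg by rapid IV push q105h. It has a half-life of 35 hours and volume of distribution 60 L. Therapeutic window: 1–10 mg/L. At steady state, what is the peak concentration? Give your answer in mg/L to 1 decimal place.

The dosing interval is 3 half-lives, so f = 2^(−3) = 0.125.
At steady state, R = 1/(1 − 0.125) = 8/7.
Single-dose peak C₀ = D/Vd = 240/60 = 4 mg/L.
Steady-state peak Cmax,ss = C₀·R = 4 × 8/7 ≈ 4.571 mg/L.
Peak 4.6 mg/L vs MTC 10 mg/L: below toxic threshold.

4.6 mg/L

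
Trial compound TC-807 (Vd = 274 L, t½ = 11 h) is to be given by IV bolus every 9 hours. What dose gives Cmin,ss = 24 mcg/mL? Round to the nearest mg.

τ/t½ = 9/11 ≈ 0.81818, so f = (1/2)^(9/11) ≈ 0.567156.
Cmin,ss = (D/Vd)·f/(1−f), so D = Cmin,ss·Vd·(1−f)/f.
D = 24 × 274 × (1−f)/f ≈ 24 × 274 × 0.76318 ≈ 5018.67 mg.

5019 mg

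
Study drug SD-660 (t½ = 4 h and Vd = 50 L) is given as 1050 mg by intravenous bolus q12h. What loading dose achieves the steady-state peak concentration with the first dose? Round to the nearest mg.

1200 mg

f = (1/2)^(12/4) ≈ 0.125000; accumulation ratio R = 1/(1−f) ≈ 1.14286.
Loading dose to hit Cmax,ss on first dose: D_load = D_maint·R ≈ 1050 × 1.14286 ≈ 1200.00 mg.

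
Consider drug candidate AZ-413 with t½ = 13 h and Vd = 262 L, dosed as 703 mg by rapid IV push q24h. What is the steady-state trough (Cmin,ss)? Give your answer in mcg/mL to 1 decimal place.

Over one 24-h interval, 24/13 ≈ 1.8462 half-lives elapse, leaving f ≈ 0.2781 of each dose.
Each bolus raises the concentration by D/Vd = 703/262 ≈ 2.683 mcg/mL.
Steady-state trough Cmin,ss = C₀·f/(1−f) ≈ 2.683 × 0.2781/0.7219 ≈ 1.034 mcg/mL.

1.0 mcg/mL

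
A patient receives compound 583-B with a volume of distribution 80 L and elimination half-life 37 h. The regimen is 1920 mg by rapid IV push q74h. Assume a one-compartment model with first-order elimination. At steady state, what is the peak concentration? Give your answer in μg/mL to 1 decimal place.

The dosing interval is 2 half-lives, so f = 2^(−2) = 0.25.
Accumulation ratio R = 1/(1 − f) = 1/0.75 = 4/3.
Single-dose peak C₀ = D/Vd = 1920/80 = 24 μg/mL.
Steady-state peak Cmax,ss = C₀·R = 24 × 4/3 ≈ 32.000 μg/mL.

32.0 μg/mL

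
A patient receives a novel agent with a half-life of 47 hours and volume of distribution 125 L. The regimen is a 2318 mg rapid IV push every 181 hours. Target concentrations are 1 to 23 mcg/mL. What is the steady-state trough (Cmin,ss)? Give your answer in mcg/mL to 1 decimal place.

τ/t½ = 181/47 ≈ 3.8511, so fraction remaining f = (1/2)^(181/47) ≈ 0.0693.
Single-dose peak C₀ = D/Vd = 2318/125 ≈ 18.544 mcg/mL.
Steady-state trough Cmin,ss = C₀·f/(1−f) ≈ 18.544 × 0.0693/0.9307 ≈ 1.381 mcg/mL.
Trough 1.4 mcg/mL vs MEC 1 mcg/mL: adequate.

1.4 mcg/mL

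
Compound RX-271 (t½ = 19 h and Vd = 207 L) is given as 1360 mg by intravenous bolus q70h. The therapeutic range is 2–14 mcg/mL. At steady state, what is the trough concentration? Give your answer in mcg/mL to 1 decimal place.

0.6 mcg/mL

τ/t½ = 70/19 ≈ 3.6842, so fraction remaining f = (1/2)^(70/19) ≈ 0.0778.
At steady state, accumulation factor R = 1/(1 − e^(−kτ)) ≈ 1.0844.
Each bolus raises the concentration by D/Vd = 1360/207 ≈ 6.570 mcg/mL.
Cmax,ss = C₀/(1 − f) ≈ 6.570/0.9222 ≈ 7.124 mcg/mL.
Steady-state trough Cmin,ss = Cmax,ss·f ≈ 7.124 × 0.0778 ≈ 0.554 mcg/mL.
Trough 0.6 mcg/mL vs MEC 2 mcg/mL: subtherapeutic.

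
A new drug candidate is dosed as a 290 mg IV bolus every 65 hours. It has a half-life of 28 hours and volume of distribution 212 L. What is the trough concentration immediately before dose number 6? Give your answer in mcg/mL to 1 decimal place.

0.3 mcg/mL

f = (1/2)^(τ/t½) = (1/2)^(65/28) ≈ 0.2001.
C₀ = D/Vd = 290/212 ≈ 1.368 mcg/mL.
Before the 6th dose, 5 doses have been given. Superposition: Cmin = C₀·(f + f² + … + f^5).
≈ 1.368 × (0.2001 + 0.0400 + 0.0080 + 0.0016 + 0.0003) ≈ 1.368 × 0.2500 ≈ 0.342 mcg/mL.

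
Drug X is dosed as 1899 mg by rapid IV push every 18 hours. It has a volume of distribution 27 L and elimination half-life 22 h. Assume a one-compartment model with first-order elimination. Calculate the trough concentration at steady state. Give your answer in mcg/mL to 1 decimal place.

τ/t½ = 18/22 ≈ 0.81818, so fraction remaining f = (1/2)^(18/22) ≈ 0.5672.
Accumulation ratio R = 1/(1 − f) ≈ 1/0.4328 ≈ 2.3105.
Each bolus raises the concentration by D/Vd = 1899/27 ≈ 70.333 mcg/mL.
Cmax,ss = C₀/(1 − f) ≈ 70.333/0.4328 ≈ 162.507 mcg/mL.
One interval later, Cmin,ss = Cmax,ss·e^(−kτ) ≈ 162.507 × 0.5672 ≈ 92.174 mcg/mL.

92.2 mcg/mL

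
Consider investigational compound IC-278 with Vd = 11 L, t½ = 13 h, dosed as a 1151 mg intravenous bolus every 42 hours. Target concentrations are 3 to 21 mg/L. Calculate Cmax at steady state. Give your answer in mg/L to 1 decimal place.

Over one 42-h interval, 42/13 ≈ 3.2308 half-lives elapse, leaving f ≈ 0.1065 of each dose.
Accumulation ratio R = 1/(1 − f) ≈ 1/0.8935 ≈ 1.1192.
Each bolus raises the concentration by D/Vd = 1151/11 ≈ 104.636 mg/L.
Steady-state peak Cmax,ss = C₀·R ≈ 104.636 × 1.1192 ≈ 117.109 mg/L.
Peak 117.1 mg/L vs MTC 21 mg/L: exceeds toxic threshold.

117.1 mg/L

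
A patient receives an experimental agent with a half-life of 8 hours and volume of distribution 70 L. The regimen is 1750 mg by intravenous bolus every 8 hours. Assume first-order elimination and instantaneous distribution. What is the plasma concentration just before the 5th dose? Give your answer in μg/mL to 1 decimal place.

f = (1/2)^(τ/t½) = (1/2)^(8/8) ≈ 0.5000.
C₀ = D/Vd = 1750/70 ≈ 25.000 μg/mL.
Before the 5th dose, 4 doses have been given. Superposition: Cmin = C₀·(f + f² + … + f^4).
≈ 25.000 × (0.5000 + 0.2500 + 0.1250 + 0.0625) ≈ 25.000 × 0.9375 ≈ 23.438 μg/mL.

23.4 μg/mL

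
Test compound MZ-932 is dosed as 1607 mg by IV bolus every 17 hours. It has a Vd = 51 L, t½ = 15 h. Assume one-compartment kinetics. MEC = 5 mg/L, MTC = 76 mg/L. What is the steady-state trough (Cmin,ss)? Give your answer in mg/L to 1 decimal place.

Over one 17-h interval, 17/15 ≈ 1.1333 half-lives elapse, leaving f ≈ 0.4559 of each dose.
Single-dose peak C₀ = D/Vd = 1607/51 ≈ 31.510 mg/L.
Steady-state trough Cmin,ss = C₀·f/(1−f) ≈ 31.510 × 0.4559/0.5441 ≈ 26.402 mg/L.
Trough 26.4 mg/L vs MEC 5 mg/L: adequate.

26.4 mg/L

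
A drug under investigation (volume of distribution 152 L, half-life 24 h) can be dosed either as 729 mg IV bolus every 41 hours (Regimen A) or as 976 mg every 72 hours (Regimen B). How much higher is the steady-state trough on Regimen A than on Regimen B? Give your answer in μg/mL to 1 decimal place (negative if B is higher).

1.2 μg/mL

Regimen A: f = (1/2)^(41/24) ≈ 0.3060; Cmin,ss = (729/152)·f/(1−f) ≈ 2.115 μg/mL.
Regimen B: f = (1/2)^(72/24) ≈ 0.1250; Cmin,ss = (976/152)·f/(1−f) ≈ 0.917 μg/mL.
Difference ≈ 2.115 − 0.917 ≈ 1.198 μg/mL.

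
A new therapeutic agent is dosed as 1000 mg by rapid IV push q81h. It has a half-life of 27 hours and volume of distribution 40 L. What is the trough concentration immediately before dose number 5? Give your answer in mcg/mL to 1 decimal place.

3.6 mcg/mL

f = (1/2)^(τ/t½) = (1/2)^(81/27) ≈ 0.1250.
C₀ = D/Vd = 1000/40 ≈ 25.000 mcg/mL.
Before the 5th dose, 4 doses have been given. Superposition: Cmin = C₀·(f + f² + … + f^4).
≈ 25.000 × (0.1250 + 0.0156 + 0.0020 + 0.0002) ≈ 25.000 × 0.1428 ≈ 3.570 mcg/mL.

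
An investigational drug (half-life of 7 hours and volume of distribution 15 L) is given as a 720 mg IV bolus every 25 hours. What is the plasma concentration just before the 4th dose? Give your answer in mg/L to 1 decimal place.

4.4 mg/L

f = (1/2)^(τ/t½) = (1/2)^(25/7) ≈ 0.0841.
C₀ = D/Vd = 720/15 ≈ 48.000 mg/L.
Before the 4th dose, 3 doses have been given. Superposition: Cmin = C₀·(f + f² + … + f^3).
≈ 48.000 × (0.0841 + 0.0071 + 0.0006) ≈ 48.000 × 0.0918 ≈ 4.406 mg/L.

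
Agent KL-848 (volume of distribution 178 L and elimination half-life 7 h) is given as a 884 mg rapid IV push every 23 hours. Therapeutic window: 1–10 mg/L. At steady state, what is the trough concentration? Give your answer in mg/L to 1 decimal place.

τ/t½ = 23/7 ≈ 3.2857, so fraction remaining f = (1/2)^(23/7) ≈ 0.1025.
Accumulation ratio R = 1/(1 − f) ≈ 1/0.8975 ≈ 1.1142.
Single-dose peak C₀ = D/Vd = 884/178 ≈ 4.966 mg/L.
Cmax,ss = C₀/(1 − f) ≈ 4.966/0.8975 ≈ 5.533 mg/L.
One interval later, Cmin,ss = Cmax,ss·e^(−kτ) ≈ 5.533 × 0.1025 ≈ 0.567 mg/L.
Trough 0.6 mg/L vs MEC 1 mg/L: subtherapeutic.

0.6 mg/L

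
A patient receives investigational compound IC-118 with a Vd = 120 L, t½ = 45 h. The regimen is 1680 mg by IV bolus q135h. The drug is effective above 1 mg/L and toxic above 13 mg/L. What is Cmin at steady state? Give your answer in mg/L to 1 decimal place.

2.0 mg/L

τ = 135 h = 3 half-lives, so f = (1/2)^3 = 0.125.
Accumulation ratio R = 1/(1 − f) = 1/0.875 = 8/7.
Single-dose peak C₀ = D/Vd = 1680/120 = 14 mg/L.
Steady-state peak Cmax,ss = C₀·R = 14 × 8/7 ≈ 16.000 mg/L.
Steady-state trough Cmin,ss = Cmax,ss·f ≈ 16.000 × 0.125 ≈ 2.000 mg/L.
Trough 2.0 mg/L vs MEC 1 mg/L: adequate.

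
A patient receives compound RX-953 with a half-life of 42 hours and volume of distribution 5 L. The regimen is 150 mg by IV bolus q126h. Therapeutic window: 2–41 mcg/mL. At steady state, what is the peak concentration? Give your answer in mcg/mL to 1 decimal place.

The dosing interval is 3 half-lives, so f = 2^(−3) = 0.125.
At steady state, R = 1/(1 − 0.125) = 8/7.
Single-dose peak C₀ = D/Vd = 150/5 = 30 mcg/mL.
Steady-state peak Cmax,ss = C₀·R = 30 × 8/7 ≈ 34.286 mcg/mL.
Peak 34.3 mcg/mL vs MTC 41 mcg/mL: below toxic threshold.

34.3 mcg/mL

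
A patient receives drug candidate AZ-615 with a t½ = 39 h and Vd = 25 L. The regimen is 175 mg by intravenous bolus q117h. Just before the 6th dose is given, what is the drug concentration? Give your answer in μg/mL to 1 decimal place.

f = (1/2)^(τ/t½) = (1/2)^(117/39) ≈ 0.1250.
C₀ = D/Vd = 175/25 ≈ 7.000 μg/mL.
Before the 6th dose, 5 doses have been given. Superposition: Cmin = C₀·(f + f² + … + f^5).
≈ 7.000 × (0.1250 + 0.0156 + 0.0020 + 0.0002 + 0.0000) ≈ 7.000 × 0.1428 ≈ 1.000 μg/mL.

1.0 μg/mL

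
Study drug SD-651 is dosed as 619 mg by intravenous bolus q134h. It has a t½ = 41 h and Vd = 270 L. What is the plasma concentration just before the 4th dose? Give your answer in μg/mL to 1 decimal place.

f = (1/2)^(τ/t½) = (1/2)^(134/41) ≈ 0.1038.
C₀ = D/Vd = 619/270 ≈ 2.293 μg/mL.
Before the 4th dose, 3 doses have been given. Superposition: Cmin = C₀·(f + f² + … + f^3).
≈ 2.293 × (0.1038 + 0.0108 + 0.0011) ≈ 2.293 × 0.1157 ≈ 0.265 μg/mL.

0.3 μg/mL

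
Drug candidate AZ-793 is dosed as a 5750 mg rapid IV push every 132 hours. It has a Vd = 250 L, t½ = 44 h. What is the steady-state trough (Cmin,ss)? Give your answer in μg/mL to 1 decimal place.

The dosing interval is 3 half-lives, so f = 2^(−3) = 0.125.
Accumulation ratio R = 1/(1 − f) = 1/0.875 = 8/7.
Single-dose peak C₀ = D/Vd = 5750/250 = 23 μg/mL.
Steady-state peak Cmax,ss = C₀·R = 23 × 8/7 ≈ 26.286 μg/mL.
Steady-state trough Cmin,ss = Cmax,ss·f ≈ 26.286 × 0.125 ≈ 3.286 μg/mL.

3.3 μg/mL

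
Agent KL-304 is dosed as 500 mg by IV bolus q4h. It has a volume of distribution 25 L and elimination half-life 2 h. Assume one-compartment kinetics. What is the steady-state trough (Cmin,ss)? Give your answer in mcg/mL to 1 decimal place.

The dosing interval is 2 half-lives, so f = 2^(−2) = 0.25.
At steady state, R = 1/(1 − 0.25) = 4/3.
Single-dose peak C₀ = D/Vd = 500/25 = 20 mcg/mL.
Steady-state peak Cmax,ss = C₀·R = 20 × 4/3 ≈ 26.667 mcg/mL.
Steady-state trough Cmin,ss = Cmax,ss·f ≈ 26.667 × 0.25 ≈ 6.667 mcg/mL.

6.7 mcg/mL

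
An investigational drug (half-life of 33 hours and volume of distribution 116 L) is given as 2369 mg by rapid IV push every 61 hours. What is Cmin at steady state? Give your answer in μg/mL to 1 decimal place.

k = ln2/t½ = ln2/33 ≈ 0.021004 h⁻¹; fraction remaining f = e^(−kτ) = e^(−0.021004×61) ≈ 0.2777.
At steady state, accumulation factor R = 1/(1 − e^(−kτ)) ≈ 1.3845.
Each bolus raises the concentration by D/Vd = 2369/116 ≈ 20.422 μg/mL.
Steady-state peak Cmax,ss = C₀·R ≈ 20.422 × 1.3845 ≈ 28.274 μg/mL.
One interval later, Cmin,ss = Cmax,ss·e^(−kτ) ≈ 28.274 × 0.2777 ≈ 7.852 μg/mL.

7.9 μg/mL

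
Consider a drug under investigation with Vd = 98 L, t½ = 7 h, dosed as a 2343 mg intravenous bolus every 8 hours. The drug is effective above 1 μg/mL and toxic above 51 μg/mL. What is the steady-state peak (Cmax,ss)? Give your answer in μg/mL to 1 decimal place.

τ/t½ = 8/7 ≈ 1.1429, so fraction remaining f = (1/2)^(8/7) ≈ 0.4529.
At steady state, accumulation factor R = 1/(1 − e^(−kτ)) ≈ 1.8278.
Each bolus raises the concentration by D/Vd = 2343/98 ≈ 23.908 μg/mL.
Steady-state peak Cmax,ss = C₀·R ≈ 23.908 × 1.8278 ≈ 43.699 μg/mL.
Peak 43.7 μg/mL vs MTC 51 μg/mL: below toxic threshold.

43.7 μg/mL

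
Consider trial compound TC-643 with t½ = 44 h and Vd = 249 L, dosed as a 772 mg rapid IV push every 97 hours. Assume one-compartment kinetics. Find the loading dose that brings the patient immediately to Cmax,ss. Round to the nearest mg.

986 mg

f = (1/2)^(97/44) ≈ 0.216953; accumulation ratio R = 1/(1−f) ≈ 1.27706.
Loading dose to hit Cmax,ss on first dose: D_load = D_maint·R ≈ 772 × 1.27706 ≈ 985.89 mg.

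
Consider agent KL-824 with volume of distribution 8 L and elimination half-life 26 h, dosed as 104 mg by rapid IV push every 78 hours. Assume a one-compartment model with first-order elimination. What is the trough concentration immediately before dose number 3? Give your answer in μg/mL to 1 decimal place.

1.8 μg/mL

f = (1/2)^(τ/t½) = (1/2)^(78/26) ≈ 0.1250.
C₀ = D/Vd = 104/8 ≈ 13.000 μg/mL.
Before the 3rd dose, 2 doses have been given. Superposition: Cmin = C₀·(f + f²).
≈ 13.000 × (0.1250 + 0.0156) ≈ 13.000 × 0.1406 ≈ 1.828 μg/mL.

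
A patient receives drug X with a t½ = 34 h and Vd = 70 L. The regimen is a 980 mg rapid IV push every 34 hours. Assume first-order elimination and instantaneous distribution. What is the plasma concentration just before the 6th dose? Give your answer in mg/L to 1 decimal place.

f = (1/2)^(τ/t½) = (1/2)^(34/34) ≈ 0.5000.
C₀ = D/Vd = 980/70 ≈ 14.000 mg/L.
Before the 6th dose, 5 doses have been given. Superposition: Cmin = C₀·(f + f² + … + f^5).
≈ 14.000 × (0.5000 + 0.2500 + 0.1250 + 0.0625 + 0.0313) ≈ 14.000 × 0.9688 ≈ 13.563 mg/L.

13.6 mg/L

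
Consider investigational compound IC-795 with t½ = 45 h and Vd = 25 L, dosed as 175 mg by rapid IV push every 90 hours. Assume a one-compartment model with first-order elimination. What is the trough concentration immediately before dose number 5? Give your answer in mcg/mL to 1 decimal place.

2.3 mcg/mL

f = (1/2)^(τ/t½) = (1/2)^(90/45) ≈ 0.2500.
C₀ = D/Vd = 175/25 ≈ 7.000 mcg/mL.
Before the 5th dose, 4 doses have been given. Superposition: Cmin = C₀·(f + f² + … + f^4).
≈ 7.000 × (0.2500 + 0.0625 + 0.0156 + 0.0039) ≈ 7.000 × 0.3320 ≈ 2.324 mcg/mL.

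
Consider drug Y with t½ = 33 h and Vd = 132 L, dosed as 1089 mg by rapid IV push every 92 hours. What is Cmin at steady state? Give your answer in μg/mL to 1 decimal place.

1.4 μg/mL

Over one 92-h interval, 92/33 ≈ 2.7879 half-lives elapse, leaving f ≈ 0.1448 of each dose.
Accumulation ratio R = 1/(1 − f) ≈ 1/0.8552 ≈ 1.1693.
Each bolus raises the concentration by D/Vd = 1089/132 ≈ 8.250 μg/mL.
Steady-state peak Cmax,ss = C₀·R ≈ 8.250 × 1.1693 ≈ 9.647 μg/mL.
One interval later, Cmin,ss = Cmax,ss·e^(−kτ) ≈ 9.647 × 0.1448 ≈ 1.397 μg/mL.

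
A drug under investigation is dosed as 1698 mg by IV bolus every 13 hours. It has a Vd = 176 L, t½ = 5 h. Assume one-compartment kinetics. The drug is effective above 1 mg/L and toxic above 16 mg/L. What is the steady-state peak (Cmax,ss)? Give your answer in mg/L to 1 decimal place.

11.6 mg/L

k = ln2/t½ = ln2/5 ≈ 0.138629 h⁻¹; fraction remaining f = e^(−kτ) = e^(−0.138629×13) ≈ 0.1649.
At steady state, accumulation factor R = 1/(1 − e^(−kτ)) ≈ 1.1975.
Single-dose peak C₀ = D/Vd = 1698/176 ≈ 9.648 mg/L.
Steady-state peak Cmax,ss = C₀·R ≈ 9.648 × 1.1975 ≈ 11.553 mg/L.
Peak 11.6 mg/L vs MTC 16 mg/L: below toxic threshold.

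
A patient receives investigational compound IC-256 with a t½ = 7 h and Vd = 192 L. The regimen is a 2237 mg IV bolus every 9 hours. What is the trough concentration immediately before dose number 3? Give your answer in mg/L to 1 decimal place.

f = (1/2)^(τ/t½) = (1/2)^(9/7) ≈ 0.4102.
C₀ = D/Vd = 2237/192 ≈ 11.651 mg/L.
Before the 3rd dose, 2 doses have been given. Superposition: Cmin = C₀·(f + f²).
≈ 11.651 × (0.4102 + 0.1683) ≈ 11.651 × 0.5785 ≈ 6.740 mg/L.

6.7 mg/L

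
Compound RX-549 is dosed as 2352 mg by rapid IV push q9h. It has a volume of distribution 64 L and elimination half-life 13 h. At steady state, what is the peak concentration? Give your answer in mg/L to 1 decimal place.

96.4 mg/L

τ/t½ = 9/13 ≈ 0.69231, so fraction remaining f = (1/2)^(9/13) ≈ 0.6189.
At steady state, accumulation factor R = 1/(1 − e^(−kτ)) ≈ 2.6240.
Single-dose peak C₀ = D/Vd = 2352/64 ≈ 36.750 mg/L.
Cmax,ss = C₀/(1 − f) ≈ 36.750/0.3811 ≈ 96.431 mg/L.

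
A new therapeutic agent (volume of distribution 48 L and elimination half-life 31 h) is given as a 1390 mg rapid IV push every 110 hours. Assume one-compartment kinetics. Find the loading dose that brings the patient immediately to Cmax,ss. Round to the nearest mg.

f = (1/2)^(110/31) ≈ 0.085473; accumulation ratio R = 1/(1−f) ≈ 1.09346.
Loading dose to hit Cmax,ss on first dose: D_load = D_maint·R ≈ 1390 × 1.09346 ≈ 1519.91 mg.

1520 mg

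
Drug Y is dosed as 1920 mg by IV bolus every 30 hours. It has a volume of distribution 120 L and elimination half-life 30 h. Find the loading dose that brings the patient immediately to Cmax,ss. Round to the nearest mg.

3840 mg

f = (1/2)^(30/30) ≈ 0.500000; accumulation ratio R = 1/(1−f) ≈ 2.00000.
Loading dose to hit Cmax,ss on first dose: D_load = D_maint·R ≈ 1920 × 2.00000 ≈ 3840.00 mg.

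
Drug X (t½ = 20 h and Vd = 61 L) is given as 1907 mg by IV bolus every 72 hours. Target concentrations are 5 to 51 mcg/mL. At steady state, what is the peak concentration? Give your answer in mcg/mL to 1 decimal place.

τ/t½ = 72/20 ≈ 3.6, so fraction remaining f = (1/2)^(72/20) ≈ 0.0825.
Accumulation ratio R = 1/(1 − f) ≈ 1/0.9175 ≈ 1.0899.
Each bolus raises the concentration by D/Vd = 1907/61 ≈ 31.262 mcg/mL.
Cmax,ss = C₀/(1 − f) ≈ 31.262/0.9175 ≈ 34.073 mcg/mL.
Peak 34.1 mcg/mL vs MTC 51 mcg/mL: below toxic threshold.

34.1 mcg/mL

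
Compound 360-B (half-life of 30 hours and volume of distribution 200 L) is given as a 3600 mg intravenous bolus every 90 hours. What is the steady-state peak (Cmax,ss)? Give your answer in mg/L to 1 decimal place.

The dosing interval is 3 half-lives, so f = 2^(−3) = 0.125.
Accumulation ratio R = 1/(1 − f) = 1/0.875 = 8/7.
Single-dose peak C₀ = D/Vd = 3600/200 = 18 mg/L.
Steady-state peak Cmax,ss = C₀·R = 18 × 8/7 ≈ 20.571 mg/L.

20.6 mg/L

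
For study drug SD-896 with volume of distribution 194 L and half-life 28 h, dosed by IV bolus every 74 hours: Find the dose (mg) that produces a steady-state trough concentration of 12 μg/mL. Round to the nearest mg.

τ/t½ = 74/28 ≈ 2.6429, so f = (1/2)^(74/28) ≈ 0.160111.
Cmin,ss = (D/Vd)·f/(1−f), so D = Cmin,ss·Vd·(1−f)/f.
D = 12 × 194 × (1−f)/f ≈ 12 × 194 × 5.24567 ≈ 12211.92 mg.

12212 mg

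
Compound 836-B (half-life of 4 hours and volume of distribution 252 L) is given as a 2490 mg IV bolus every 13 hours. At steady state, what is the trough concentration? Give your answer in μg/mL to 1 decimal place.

k = ln2/t½ = ln2/4 ≈ 0.173287 h⁻¹; fraction remaining f = e^(−kτ) = e^(−0.173287×13) ≈ 0.1051.
Single-dose peak C₀ = D/Vd = 2490/252 ≈ 9.881 μg/mL.
Steady-state trough Cmin,ss = C₀·f/(1−f) ≈ 9.881 × 0.1051/0.8949 ≈ 1.160 μg/mL.

1.2 μg/mL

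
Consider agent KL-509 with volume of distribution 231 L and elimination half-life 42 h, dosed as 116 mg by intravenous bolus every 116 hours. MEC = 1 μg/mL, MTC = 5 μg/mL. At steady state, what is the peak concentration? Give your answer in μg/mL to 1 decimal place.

Over one 116-h interval, 116/42 ≈ 2.7619 half-lives elapse, leaving f ≈ 0.1474 of each dose.
Accumulation ratio R = 1/(1 − f) ≈ 1/0.8526 ≈ 1.1729.
Each bolus raises the concentration by D/Vd = 116/231 ≈ 0.502 μg/mL.
Steady-state peak Cmax,ss = C₀·R ≈ 0.502 × 1.1729 ≈ 0.589 μg/mL.
Peak 0.6 μg/mL vs MTC 5 μg/mL: below toxic threshold.

0.6 μg/mL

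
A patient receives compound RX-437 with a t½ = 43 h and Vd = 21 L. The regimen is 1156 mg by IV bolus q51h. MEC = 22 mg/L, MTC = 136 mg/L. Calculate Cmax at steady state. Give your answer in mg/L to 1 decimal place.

98.2 mg/L

k = ln2/t½ = ln2/43 ≈ 0.016120 h⁻¹; fraction remaining f = e^(−kτ) = e^(−0.016120×51) ≈ 0.4395.
At steady state, accumulation factor R = 1/(1 − e^(−kτ)) ≈ 1.7841.
Single-dose peak C₀ = D/Vd = 1156/21 ≈ 55.048 mg/L.
Cmax,ss = C₀/(1 − f) ≈ 55.048/0.5605 ≈ 98.212 mg/L.
Peak 98.2 mg/L vs MTC 136 mg/L: below toxic threshold.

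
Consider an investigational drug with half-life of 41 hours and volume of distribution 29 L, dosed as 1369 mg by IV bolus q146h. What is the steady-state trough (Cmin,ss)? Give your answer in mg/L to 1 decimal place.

4.4 mg/L

k = ln2/t½ = ln2/41 ≈ 0.016906 h⁻¹; fraction remaining f = e^(−kτ) = e^(−0.016906×146) ≈ 0.0847.
Accumulation ratio R = 1/(1 − f) ≈ 1/0.9153 ≈ 1.0925.
Each bolus raises the concentration by D/Vd = 1369/29 ≈ 47.207 mg/L.
Steady-state peak Cmax,ss = C₀·R ≈ 47.207 × 1.0925 ≈ 51.574 mg/L.
Steady-state trough Cmin,ss = Cmax,ss·f ≈ 51.574 × 0.0847 ≈ 4.368 mg/L.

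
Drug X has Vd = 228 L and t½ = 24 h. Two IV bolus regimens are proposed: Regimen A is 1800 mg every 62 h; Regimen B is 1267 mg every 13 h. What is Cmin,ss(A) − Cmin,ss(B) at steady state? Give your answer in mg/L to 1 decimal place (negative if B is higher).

Regimen A: f = (1/2)^(62/24) ≈ 0.1669; Cmin,ss = (1800/228)·f/(1−f) ≈ 1.582 mg/L.
Regimen B: f = (1/2)^(13/24) ≈ 0.6870; Cmin,ss = (1267/228)·f/(1−f) ≈ 12.197 mg/L.
Difference ≈ 1.582 − 12.197 ≈ -10.615 mg/L.

-10.6 mg/L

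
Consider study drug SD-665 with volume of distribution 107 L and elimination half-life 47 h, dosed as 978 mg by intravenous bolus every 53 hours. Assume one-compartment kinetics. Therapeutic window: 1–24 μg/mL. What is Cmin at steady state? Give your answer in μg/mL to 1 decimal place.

k = ln2/t½ = ln2/47 ≈ 0.014748 h⁻¹; fraction remaining f = e^(−kτ) = e^(−0.014748×53) ≈ 0.4577.
Single-dose peak C₀ = D/Vd = 978/107 ≈ 9.140 μg/mL.
Steady-state trough Cmin,ss = C₀·f/(1−f) ≈ 9.140 × 0.4577/0.5423 ≈ 7.714 μg/mL.
Trough 7.7 μg/mL vs MEC 1 μg/mL: adequate.

7.7 μg/mL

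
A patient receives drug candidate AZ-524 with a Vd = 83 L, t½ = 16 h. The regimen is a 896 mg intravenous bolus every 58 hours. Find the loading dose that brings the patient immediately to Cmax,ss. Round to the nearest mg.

f = (1/2)^(58/16) ≈ 0.081052; accumulation ratio R = 1/(1−f) ≈ 1.08820.
Loading dose to hit Cmax,ss on first dose: D_load = D_maint·R ≈ 896 × 1.08820 ≈ 975.03 mg.

975 mg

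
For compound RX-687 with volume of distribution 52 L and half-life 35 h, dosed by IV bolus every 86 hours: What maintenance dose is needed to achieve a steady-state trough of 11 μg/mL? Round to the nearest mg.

τ/t½ = 86/35 ≈ 2.4571, so f = (1/2)^(86/35) ≈ 0.182107.
Cmin,ss = (D/Vd)·f/(1−f), so D = Cmin,ss·Vd·(1−f)/f.
D = 11 × 52 × (1−f)/f ≈ 11 × 52 × 4.49128 ≈ 2569.01 mg.

2569 mg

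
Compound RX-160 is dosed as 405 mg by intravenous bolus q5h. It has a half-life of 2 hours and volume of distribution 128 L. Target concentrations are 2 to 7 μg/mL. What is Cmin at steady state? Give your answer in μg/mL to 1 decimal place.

τ/t½ = 5/2 ≈ 2.5, so fraction remaining f = (1/2)^(5/2) ≈ 0.1768.
At steady state, accumulation factor R = 1/(1 − e^(−kτ)) ≈ 1.2148.
Each bolus raises the concentration by D/Vd = 405/128 ≈ 3.164 μg/mL.
Cmax,ss = C₀/(1 − f) ≈ 3.164/0.8232 ≈ 3.844 μg/mL.
Steady-state trough Cmin,ss = Cmax,ss·f ≈ 3.844 × 0.1768 ≈ 0.680 μg/mL.
Trough 0.7 μg/mL vs MEC 2 μg/mL: subtherapeutic.

0.7 μg/mL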